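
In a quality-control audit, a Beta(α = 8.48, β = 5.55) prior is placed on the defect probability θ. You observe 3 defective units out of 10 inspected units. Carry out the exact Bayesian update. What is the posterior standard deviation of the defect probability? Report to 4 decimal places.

0.0998

The Beta prior is conjugate to a Binomial/Bernoulli likelihood; the update adds successes to α and failures to β.
Posterior: Beta(α+k, β+n−k) = Beta(8.48+3, 5.55+7) = Beta(11.48, 12.55).
Var = αβ/((α+β)²(α+β+1)) = 11.48·12.55/(24.03²·25.03) = 0.00996821; SD = √0.00996821 = 0.0998.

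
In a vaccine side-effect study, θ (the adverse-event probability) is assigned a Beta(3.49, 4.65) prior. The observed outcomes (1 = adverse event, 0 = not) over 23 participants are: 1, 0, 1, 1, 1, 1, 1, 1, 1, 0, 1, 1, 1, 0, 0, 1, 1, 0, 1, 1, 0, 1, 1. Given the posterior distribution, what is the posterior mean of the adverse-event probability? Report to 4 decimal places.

The Beta prior is conjugate to a Binomial/Bernoulli likelihood; the update adds successes to α and failures to β.
Posterior: Beta(α+k, β+n−k) = Beta(3.49+17, 4.65+6) = Beta(20.49, 10.65).
Posterior mean = α/(α+β) = 20.49/31.14 = 0.6580.

0.6580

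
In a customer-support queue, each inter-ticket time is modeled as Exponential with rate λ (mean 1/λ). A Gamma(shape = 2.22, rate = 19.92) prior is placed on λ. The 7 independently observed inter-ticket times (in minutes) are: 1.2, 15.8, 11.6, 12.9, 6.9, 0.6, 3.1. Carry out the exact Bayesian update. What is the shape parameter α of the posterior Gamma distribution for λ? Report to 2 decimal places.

With a Gamma(shape α, rate β) prior on the exponential rate λ, the posterior after n observations with total T = Σxᵢ is Gamma(α+n, β+T).
Sum of observations T = 52.1 minutes; n = 7.
Posterior: Gamma(2.22+7, 19.92+52.1) = Gamma(9.22, 72.02).
Posterior α = 9.22.

9.22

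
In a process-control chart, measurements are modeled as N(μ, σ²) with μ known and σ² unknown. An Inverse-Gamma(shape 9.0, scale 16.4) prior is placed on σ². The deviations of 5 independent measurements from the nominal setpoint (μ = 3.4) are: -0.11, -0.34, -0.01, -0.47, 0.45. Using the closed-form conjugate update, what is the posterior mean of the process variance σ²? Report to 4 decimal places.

1.5882

With known mean μ and an Inverse-Gamma(α, β) prior on σ², the Normal likelihood is conjugate: posterior is Inv-Gamma(α + n/2, β + Σ(xᵢ−μ)²/2).
Σ(xᵢ−μ)² = (-0.11)² + (-0.34)² + (-0.01)² + (-0.47)² + (0.45)² = 0.5512.
Posterior: Inv-Gamma(9.0 + 5/2, 16.4 + 0.5512/2) = Inv-Gamma(11.50, 16.67560).
E[σ²|data] = β/(α−1) = 16.67560/10.50 = 1.5882.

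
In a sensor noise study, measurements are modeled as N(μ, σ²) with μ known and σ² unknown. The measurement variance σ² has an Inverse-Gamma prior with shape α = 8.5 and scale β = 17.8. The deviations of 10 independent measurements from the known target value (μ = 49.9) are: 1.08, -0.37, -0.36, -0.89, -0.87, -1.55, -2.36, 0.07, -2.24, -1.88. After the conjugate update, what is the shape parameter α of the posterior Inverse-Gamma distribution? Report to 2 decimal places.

With known mean μ and an Inverse-Gamma(α, β) prior on σ², the Normal likelihood is conjugate: posterior is Inv-Gamma(α + n/2, β + Σ(xᵢ−μ)²/2).
Σ(xᵢ−μ)² = (1.08)² + (-0.37)² + (-0.36)² + (-0.89)² + (-0.87)² + (-1.55)² + (-2.36)² + (0.07)² + (-2.24)² + (-1.88)² = 19.5109.
Posterior: Inv-Gamma(8.5 + 10/2, 17.8 + 19.5109/2) = Inv-Gamma(13.50, 27.55545).
Posterior α = 13.50.

13.50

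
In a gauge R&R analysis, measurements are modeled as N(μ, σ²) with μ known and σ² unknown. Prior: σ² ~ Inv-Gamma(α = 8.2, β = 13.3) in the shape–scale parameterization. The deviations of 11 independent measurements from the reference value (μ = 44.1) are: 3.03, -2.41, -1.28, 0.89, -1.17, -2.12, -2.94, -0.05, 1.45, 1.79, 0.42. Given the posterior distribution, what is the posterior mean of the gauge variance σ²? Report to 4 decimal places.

2.5202

With known mean μ and an Inverse-Gamma(α, β) prior on σ², the Normal likelihood is conjugate: posterior is Inv-Gamma(α + n/2, β + Σ(xᵢ−μ)²/2).
Σ(xᵢ−μ)² = (3.03)² + (-2.41)² + (-1.28)² + (0.89)² + (-1.17)² + (-2.12)² + (-2.94)² + (-0.05)² + (1.45)² + (1.79)² + (0.42)² = 37.4119.
Posterior: Inv-Gamma(8.2 + 11/2, 13.3 + 37.4119/2) = Inv-Gamma(13.70, 32.00595).
E[σ²|data] = β/(α−1) = 32.00595/12.70 = 2.5202.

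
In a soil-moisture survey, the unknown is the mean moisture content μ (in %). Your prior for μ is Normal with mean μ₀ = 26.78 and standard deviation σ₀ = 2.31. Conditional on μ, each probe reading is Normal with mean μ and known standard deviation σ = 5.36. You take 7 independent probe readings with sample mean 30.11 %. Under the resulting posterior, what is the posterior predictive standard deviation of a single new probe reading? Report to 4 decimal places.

For Normal data with known variance σ², a Normal(μ₀, σ₀²) prior on μ is conjugate. Posterior precision = 1/σ₀² + n/σ²; posterior mean is the precision-weighted average of μ₀ and x̄.
σ₀² = 2.31² = 5.3361, σ² = 5.36² = 28.7296; σ² + n·σ₀² = 28.7296 + 7·5.3361 = 66.0823.
Posterior precision = 1/σ₀² + n/σ² = 1/5.3361 + 7/28.7296 = (σ² + n·σ₀²)/(σ₀²σ²) = 66.0823/(5.3361·28.7296); posterior variance σₙ² = σ₀²σ²/(σ² + n·σ₀²) = 5.3361·28.7296/66.0823 = 2.319895.
Predictive variance for one new observation = σₙ² + σ² = 5.3361·28.7296/66.0823 + 28.7296 = σ²·(σ₀² + 66.0823)/66.0823 = 28.7296·71.4184/66.0823 = 31.049495; SD = √(28.7296·71.4184/66.0823) = 5.5722.

5.5722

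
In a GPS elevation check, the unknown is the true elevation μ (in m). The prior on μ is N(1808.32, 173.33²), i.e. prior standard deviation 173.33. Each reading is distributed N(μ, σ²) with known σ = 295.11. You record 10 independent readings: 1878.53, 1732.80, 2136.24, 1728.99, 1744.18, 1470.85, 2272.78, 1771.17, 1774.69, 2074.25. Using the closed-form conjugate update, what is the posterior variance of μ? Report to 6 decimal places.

6751.776623

For Normal data with known variance σ², a Normal(μ₀, σ₀²) prior on μ is conjugate. Posterior precision = 1/σ₀² + n/σ²; posterior mean is the precision-weighted average of μ₀ and x̄.
σ₀² = 173.33² = 30043.2889, σ² = 295.11² = 87089.9121; σ² + n·σ₀² = 87089.9121 + 10·30043.2889 = 387522.8011.
Posterior precision = 1/σ₀² + n/σ² = 1/30043.2889 + 10/87089.9121 = (σ² + n·σ₀²)/(σ₀²σ²) = 387522.8011/(30043.2889·87089.9121); posterior variance σₙ² = σ₀²σ²/(σ² + n·σ₀²) = 30043.2889·87089.9121/387522.8011 = 6751.776623.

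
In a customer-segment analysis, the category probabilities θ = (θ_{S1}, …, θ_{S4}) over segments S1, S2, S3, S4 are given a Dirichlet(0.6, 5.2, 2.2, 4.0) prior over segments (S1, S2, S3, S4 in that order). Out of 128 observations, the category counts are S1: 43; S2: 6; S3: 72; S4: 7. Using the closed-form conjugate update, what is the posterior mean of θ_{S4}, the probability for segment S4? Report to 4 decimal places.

0.0786

The Dirichlet prior is conjugate to the Multinomial likelihood: each posterior αⱼ = prior αⱼ + observed count nⱼ.
Posterior concentration: (43.6, 11.2, 74.2, 11.0), total = 140.0.
E[θ_{S4}|data] = α_{S4}/Σα = 11.0/140.0 = 0.0786.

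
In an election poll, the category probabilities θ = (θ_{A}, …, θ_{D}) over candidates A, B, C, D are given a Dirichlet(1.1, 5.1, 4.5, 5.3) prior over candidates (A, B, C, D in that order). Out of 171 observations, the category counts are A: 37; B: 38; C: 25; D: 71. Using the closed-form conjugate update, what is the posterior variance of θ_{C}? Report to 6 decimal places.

The Dirichlet prior is conjugate to the Multinomial likelihood: each posterior αⱼ = prior αⱼ + observed count nⱼ.
Posterior concentration: (38.1, 43.1, 29.5, 76.3), total = 187.0.
Var[θ_j] = α_j(Σα−α_j)/((Σα)²(Σα+1)) = 29.5·157.5/(187.0²·188.0) = 0.000707.

0.000707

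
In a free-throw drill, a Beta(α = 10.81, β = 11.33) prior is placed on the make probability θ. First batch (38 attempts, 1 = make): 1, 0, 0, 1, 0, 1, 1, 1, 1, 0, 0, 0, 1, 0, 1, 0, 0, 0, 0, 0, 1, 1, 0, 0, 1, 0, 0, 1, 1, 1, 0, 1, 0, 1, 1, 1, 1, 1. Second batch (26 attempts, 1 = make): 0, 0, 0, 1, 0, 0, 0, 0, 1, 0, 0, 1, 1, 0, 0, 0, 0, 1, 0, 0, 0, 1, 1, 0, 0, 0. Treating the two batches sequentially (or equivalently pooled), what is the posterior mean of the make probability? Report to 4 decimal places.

The Beta prior is conjugate to a Binomial/Bernoulli likelihood; the update adds successes to α and failures to β.
After batch 1: Beta(10.81+20, 11.33+18) = Beta(30.81, 29.33).
After batch 2: Beta(30.81+7, 29.33+19) = Beta(37.81, 48.33).
Posterior mean = α/(α+β) = 37.81/86.14 = 0.4389.

0.4389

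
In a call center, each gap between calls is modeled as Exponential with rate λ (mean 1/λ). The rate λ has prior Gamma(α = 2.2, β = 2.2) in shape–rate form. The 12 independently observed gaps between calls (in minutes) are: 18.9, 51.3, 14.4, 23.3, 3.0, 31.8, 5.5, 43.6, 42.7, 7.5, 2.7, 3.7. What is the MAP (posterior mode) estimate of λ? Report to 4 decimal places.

0.0527

With a Gamma(shape α, rate β) prior on the exponential rate λ, the posterior after n observations with total T = Σxᵢ is Gamma(α+n, β+T).
Sum of observations T = 248.4 minutes; n = 12.
Posterior: Gamma(2.2+12, 2.2+248.4) = Gamma(14.2, 250.6).
Mode = (α−1)/β = 0.0527.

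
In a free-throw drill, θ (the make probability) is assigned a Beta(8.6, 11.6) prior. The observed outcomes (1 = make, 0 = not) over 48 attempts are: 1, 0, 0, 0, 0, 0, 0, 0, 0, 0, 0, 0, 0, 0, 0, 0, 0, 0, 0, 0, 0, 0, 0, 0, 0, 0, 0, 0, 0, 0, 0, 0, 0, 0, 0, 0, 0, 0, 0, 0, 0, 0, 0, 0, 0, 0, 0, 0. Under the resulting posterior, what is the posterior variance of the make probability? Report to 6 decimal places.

0.001748

The Beta prior is conjugate to a Binomial/Bernoulli likelihood; the update adds successes to α and failures to β.
Posterior: Beta(α+k, β+n−k) = Beta(8.6+1, 11.6+47) = Beta(9.6, 58.6).
Var = αβ/((α+β)²(α+β+1)) = 9.6·58.6/(68.2²·69.2) = 0.001748.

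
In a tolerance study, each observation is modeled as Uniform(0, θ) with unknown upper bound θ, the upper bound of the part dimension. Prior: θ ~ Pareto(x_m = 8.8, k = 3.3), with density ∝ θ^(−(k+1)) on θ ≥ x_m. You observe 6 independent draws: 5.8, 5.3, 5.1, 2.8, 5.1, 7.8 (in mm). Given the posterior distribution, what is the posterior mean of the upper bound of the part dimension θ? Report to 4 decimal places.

9.8602

A Pareto(scale x_m, shape k) prior on the upper bound θ of Uniform(0, θ) is conjugate: posterior is Pareto(max(x_m, max xᵢ), k + n).
Sample maximum = 7.8; prior scale x_m = 8.8 → posterior scale = max = 8.8.
Posterior shape = 3.3 + 6 = 9.3.
E[θ|data] = k·x_m/(k−1) = 9.3·8.8/8.3 = 9.8602.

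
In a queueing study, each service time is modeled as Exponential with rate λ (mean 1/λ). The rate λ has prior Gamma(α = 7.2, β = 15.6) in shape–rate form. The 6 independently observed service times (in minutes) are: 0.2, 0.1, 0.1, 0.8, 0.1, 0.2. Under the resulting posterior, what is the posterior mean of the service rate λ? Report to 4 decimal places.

0.7719

With a Gamma(shape α, rate β) prior on the exponential rate λ, the posterior after n observations with total T = Σxᵢ is Gamma(α+n, β+T).
Sum of observations T = 1.5 minutes; n = 6.
Posterior: Gamma(7.2+6, 15.6+1.5) = Gamma(13.2, 17.1).
Posterior mean of λ = α/β = 13.2/17.1 = 0.7719.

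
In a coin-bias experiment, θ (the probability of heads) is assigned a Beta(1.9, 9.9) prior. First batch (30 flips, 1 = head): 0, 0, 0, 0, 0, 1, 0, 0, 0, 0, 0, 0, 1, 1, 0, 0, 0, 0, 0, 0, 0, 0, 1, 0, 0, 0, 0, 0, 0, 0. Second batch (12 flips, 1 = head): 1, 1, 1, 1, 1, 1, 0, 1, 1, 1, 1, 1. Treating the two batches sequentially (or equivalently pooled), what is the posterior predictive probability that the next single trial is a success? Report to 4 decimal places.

The Beta prior is conjugate to a Binomial/Bernoulli likelihood; the update adds successes to α and failures to β.
After batch 1: Beta(1.9+4, 9.9+26) = Beta(5.9, 35.9).
After batch 2: Beta(5.9+11, 35.9+1) = Beta(16.9, 36.9).
For a single future Bernoulli trial, P(success | data) = α/(α+β) = 0.3141.

0.3141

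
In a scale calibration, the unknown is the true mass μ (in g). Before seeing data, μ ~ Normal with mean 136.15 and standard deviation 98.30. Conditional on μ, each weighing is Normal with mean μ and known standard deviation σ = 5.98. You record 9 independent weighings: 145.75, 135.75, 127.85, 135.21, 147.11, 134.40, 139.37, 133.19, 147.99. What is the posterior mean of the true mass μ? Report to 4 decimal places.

138.5124

For Normal data with known variance σ², a Normal(μ₀, σ₀²) prior on μ is conjugate. Posterior precision = 1/σ₀² + n/σ²; posterior mean is the precision-weighted average of μ₀ and x̄.
Σxᵢ = 145.75 + 135.75 + 127.85 + 135.21 + 147.11 + 134.40 + 139.37 + 133.19 + 147.99 = 1246.62, so n·x̄ = 1246.62.
σ₀² = 98.30² = 9662.89, σ² = 5.98² = 35.7604; σ² + n·σ₀² = 35.7604 + 9·9662.89 = 87001.7704.
Posterior mean = (μ₀/σ₀² + n·x̄/σ²)/(1/σ₀² + n/σ²) = (σ²·μ₀ + σ₀²·n·x̄)/(σ² + n·σ₀²) = (35.7604·136.15 + 9662.89·1246.62)/87001.7704 = 12050820.71026/87001.7704 = 138.5124.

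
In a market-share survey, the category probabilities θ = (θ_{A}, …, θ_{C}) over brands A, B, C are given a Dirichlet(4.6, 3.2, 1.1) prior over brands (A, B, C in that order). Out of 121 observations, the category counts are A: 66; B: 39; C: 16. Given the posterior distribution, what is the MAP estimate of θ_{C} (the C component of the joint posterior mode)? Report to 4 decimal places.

The Dirichlet prior is conjugate to the Multinomial likelihood: each posterior αⱼ = prior αⱼ + observed count nⱼ.
Posterior concentration: (70.6, 42.2, 17.1), total = 129.9.
Joint mode component: (α_{C}−1)/(Σα−K) = 16.1/126.9 = 0.1269.

0.1269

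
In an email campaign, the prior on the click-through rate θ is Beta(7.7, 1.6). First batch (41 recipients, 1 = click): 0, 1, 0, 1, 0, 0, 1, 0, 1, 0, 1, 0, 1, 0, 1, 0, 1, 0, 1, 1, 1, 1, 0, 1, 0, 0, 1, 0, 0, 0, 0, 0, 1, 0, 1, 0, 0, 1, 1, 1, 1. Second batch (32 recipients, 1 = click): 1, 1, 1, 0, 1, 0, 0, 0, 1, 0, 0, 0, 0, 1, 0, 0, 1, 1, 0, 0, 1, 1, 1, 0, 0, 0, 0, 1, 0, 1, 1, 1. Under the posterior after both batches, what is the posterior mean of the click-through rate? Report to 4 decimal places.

The Beta prior is conjugate to a Binomial/Bernoulli likelihood; the update adds successes to α and failures to β.
After batch 1: Beta(7.7+20, 1.6+21) = Beta(27.7, 22.6).
After batch 2: Beta(27.7+15, 22.6+17) = Beta(42.7, 39.6).
Posterior mean = α/(α+β) = 42.7/82.3 = 0.5188.

0.5188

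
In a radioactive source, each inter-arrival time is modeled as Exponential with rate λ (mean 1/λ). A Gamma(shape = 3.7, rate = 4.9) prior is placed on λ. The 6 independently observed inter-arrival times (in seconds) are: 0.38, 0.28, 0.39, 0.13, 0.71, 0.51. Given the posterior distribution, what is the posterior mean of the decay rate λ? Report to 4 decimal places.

1.3288

With a Gamma(shape α, rate β) prior on the exponential rate λ, the posterior after n observations with total T = Σxᵢ is Gamma(α+n, β+T).
Sum of observations T = 2.40 seconds; n = 6.
Posterior: Gamma(3.7+6, 4.9+2.40) = Gamma(9.7, 7.30).
Posterior mean of λ = α/β = 9.7/7.30 = 1.3288.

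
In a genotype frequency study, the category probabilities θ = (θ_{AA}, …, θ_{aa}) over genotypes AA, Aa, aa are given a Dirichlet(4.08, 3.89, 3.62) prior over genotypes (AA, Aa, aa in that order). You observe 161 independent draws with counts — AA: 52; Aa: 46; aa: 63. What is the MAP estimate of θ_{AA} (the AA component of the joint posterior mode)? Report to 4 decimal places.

0.3248

The Dirichlet prior is conjugate to the Multinomial likelihood: each posterior αⱼ = prior αⱼ + observed count nⱼ.
Posterior concentration: (56.08, 49.89, 66.62), total = 172.59.
Joint mode component: (α_{AA}−1)/(Σα−K) = 55.08/169.59 = 0.3248.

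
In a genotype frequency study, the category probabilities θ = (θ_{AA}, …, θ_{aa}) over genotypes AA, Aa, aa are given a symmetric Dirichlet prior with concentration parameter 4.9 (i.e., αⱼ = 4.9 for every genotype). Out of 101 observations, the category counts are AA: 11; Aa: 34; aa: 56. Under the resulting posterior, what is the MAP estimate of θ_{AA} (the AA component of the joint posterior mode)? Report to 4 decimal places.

0.1322

The Dirichlet prior is conjugate to the Multinomial likelihood: each posterior αⱼ = prior αⱼ + observed count nⱼ.
Posterior concentration: (15.9, 38.9, 60.9), total = 115.7.
Joint mode component: (α_{AA}−1)/(Σα−K) = 14.9/112.7 = 0.1322.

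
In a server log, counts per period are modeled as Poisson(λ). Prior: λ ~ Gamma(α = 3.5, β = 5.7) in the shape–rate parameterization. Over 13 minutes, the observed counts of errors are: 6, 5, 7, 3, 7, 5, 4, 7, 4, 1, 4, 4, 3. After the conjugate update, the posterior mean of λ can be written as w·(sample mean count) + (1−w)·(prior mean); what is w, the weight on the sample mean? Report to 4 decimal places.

With a Gamma(shape α, rate β) prior, the Poisson likelihood is conjugate: the posterior is Gamma(α + ΣXᵢ, β + n).
Posterior mean = (α₀+S)/(β₀+n) = [n/(β₀+n)]·(S/n) + [β₀/(β₀+n)]·(α₀/β₀), so only n and β₀ enter the weight.
Weight on data w = n/(β₀+n) = 13/(5.7+13) = 13/18.7 = 0.6952.

0.6952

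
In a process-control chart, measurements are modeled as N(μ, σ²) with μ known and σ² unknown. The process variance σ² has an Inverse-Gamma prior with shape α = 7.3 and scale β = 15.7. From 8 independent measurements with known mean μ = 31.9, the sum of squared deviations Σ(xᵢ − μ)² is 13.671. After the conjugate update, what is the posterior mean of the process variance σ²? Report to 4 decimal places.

With known mean μ and an Inverse-Gamma(α, β) prior on σ², the Normal likelihood is conjugate: posterior is Inv-Gamma(α + n/2, β + Σ(xᵢ−μ)²/2).
Posterior: Inv-Gamma(7.3 + 8/2, 15.7 + 13.671/2) = Inv-Gamma(11.30, 22.5355).
E[σ²|data] = β/(α−1) = 22.5355/10.30 = 2.1879.

2.1879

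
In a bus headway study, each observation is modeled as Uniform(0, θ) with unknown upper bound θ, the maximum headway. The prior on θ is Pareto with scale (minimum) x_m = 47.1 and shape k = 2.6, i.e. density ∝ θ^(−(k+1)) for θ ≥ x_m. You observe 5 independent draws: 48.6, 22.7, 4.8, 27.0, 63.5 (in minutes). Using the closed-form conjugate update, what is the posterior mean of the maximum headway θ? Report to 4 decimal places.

A Pareto(scale x_m, shape k) prior on the upper bound θ of Uniform(0, θ) is conjugate: posterior is Pareto(max(x_m, max xᵢ), k + n).
Sample maximum = 63.5; prior scale x_m = 47.1 → posterior scale = max = 63.5.
Posterior shape = 2.6 + 5 = 7.6.
E[θ|data] = k·x_m/(k−1) = 7.6·63.5/6.6 = 73.1212.

73.1212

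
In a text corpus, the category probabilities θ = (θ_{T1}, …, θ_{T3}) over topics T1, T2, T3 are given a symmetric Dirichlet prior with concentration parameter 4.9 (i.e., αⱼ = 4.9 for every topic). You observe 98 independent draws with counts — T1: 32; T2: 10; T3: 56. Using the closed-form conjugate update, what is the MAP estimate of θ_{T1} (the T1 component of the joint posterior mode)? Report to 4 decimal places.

The Dirichlet prior is conjugate to the Multinomial likelihood: each posterior αⱼ = prior αⱼ + observed count nⱼ.
Posterior concentration: (36.9, 14.9, 60.9), total = 112.7.
Joint mode component: (α_{T1}−1)/(Σα−K) = 35.9/109.7 = 0.3273.

0.3273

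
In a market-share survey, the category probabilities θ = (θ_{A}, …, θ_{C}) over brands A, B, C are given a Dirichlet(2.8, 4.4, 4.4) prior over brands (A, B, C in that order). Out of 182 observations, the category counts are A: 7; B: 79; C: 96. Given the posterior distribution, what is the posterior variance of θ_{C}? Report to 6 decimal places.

The Dirichlet prior is conjugate to the Multinomial likelihood: each posterior αⱼ = prior αⱼ + observed count nⱼ.
Posterior concentration: (9.8, 83.4, 100.4), total = 193.6.
Var[θ_j] = α_j(Σα−α_j)/((Σα)²(Σα+1)) = 100.4·93.2/(193.6²·194.6) = 0.001283.

0.001283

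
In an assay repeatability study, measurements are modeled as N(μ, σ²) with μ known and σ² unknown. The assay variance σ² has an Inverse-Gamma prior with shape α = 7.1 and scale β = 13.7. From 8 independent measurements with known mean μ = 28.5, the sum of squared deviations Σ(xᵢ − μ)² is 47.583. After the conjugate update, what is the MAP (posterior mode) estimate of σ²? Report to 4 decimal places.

3.0985

With known mean μ and an Inverse-Gamma(α, β) prior on σ², the Normal likelihood is conjugate: posterior is Inv-Gamma(α + n/2, β + Σ(xᵢ−μ)²/2).
Posterior: Inv-Gamma(7.1 + 8/2, 13.7 + 47.583/2) = Inv-Gamma(11.10, 37.4915).
Mode = β/(α+1) = 37.4915/12.10 = 3.0985.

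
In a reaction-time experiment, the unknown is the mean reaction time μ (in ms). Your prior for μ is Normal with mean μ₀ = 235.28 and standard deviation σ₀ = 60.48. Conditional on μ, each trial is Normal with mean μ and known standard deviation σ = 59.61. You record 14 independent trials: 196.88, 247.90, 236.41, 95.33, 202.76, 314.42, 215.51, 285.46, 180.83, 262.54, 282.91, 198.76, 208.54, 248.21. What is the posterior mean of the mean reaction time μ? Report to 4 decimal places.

227.4344

For Normal data with known variance σ², a Normal(μ₀, σ₀²) prior on μ is conjugate. Posterior precision = 1/σ₀² + n/σ²; posterior mean is the precision-weighted average of μ₀ and x̄.
Σxᵢ = 196.88 + 247.90 + 236.41 + 95.33 + 202.76 + 314.42 + 215.51 + 285.46 + 180.83 + 262.54 + 282.91 + 198.76 + 208.54 + 248.21 = 3176.46, so n·x̄ = 3176.46.
σ₀² = 60.48² = 3657.8304, σ² = 59.61² = 3553.3521; σ² + n·σ₀² = 3553.3521 + 14·3657.8304 = 54762.9777.
Posterior mean = (μ₀/σ₀² + n·x̄/σ²)/(1/σ₀² + n/σ²) = (σ²·μ₀ + σ₀²·n·x̄)/(σ² + n·σ₀²) = (3553.3521·235.28 + 3657.8304·3176.46)/54762.9777 = 12454984.634472/54762.9777 = 227.4344.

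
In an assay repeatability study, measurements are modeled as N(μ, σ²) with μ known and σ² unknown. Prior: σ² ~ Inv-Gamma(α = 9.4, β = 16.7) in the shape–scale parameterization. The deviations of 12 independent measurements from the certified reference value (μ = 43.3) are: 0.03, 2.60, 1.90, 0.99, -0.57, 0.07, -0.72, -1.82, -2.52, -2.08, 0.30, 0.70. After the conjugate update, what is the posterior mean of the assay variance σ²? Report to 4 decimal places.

2.0892

With known mean μ and an Inverse-Gamma(α, β) prior on σ², the Normal likelihood is conjugate: posterior is Inv-Gamma(α + n/2, β + Σ(xᵢ−μ)²/2).
Σ(xᵢ−μ)² = (0.03)² + (2.60)² + (1.90)² + (0.99)² + (-0.57)² + (0.07)² + (-0.72)² + (-1.82)² + (-2.52)² + (-2.08)² + (0.30)² + (0.70)² = 26.7684.
Posterior: Inv-Gamma(9.4 + 12/2, 16.7 + 26.7684/2) = Inv-Gamma(15.40, 30.08420).
E[σ²|data] = β/(α−1) = 30.08420/14.40 = 2.0892.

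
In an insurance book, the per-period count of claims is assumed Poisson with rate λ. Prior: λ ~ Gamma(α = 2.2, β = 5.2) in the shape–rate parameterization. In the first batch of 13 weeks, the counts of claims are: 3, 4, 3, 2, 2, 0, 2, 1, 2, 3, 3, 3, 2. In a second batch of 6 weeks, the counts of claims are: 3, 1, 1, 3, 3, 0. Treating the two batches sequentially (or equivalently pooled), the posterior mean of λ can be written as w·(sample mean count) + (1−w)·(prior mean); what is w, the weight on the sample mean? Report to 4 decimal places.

With a Gamma(shape α, rate β) prior, the Poisson likelihood is conjugate: the posterior is Gamma(α + ΣXᵢ, β + n).
Total number of weeks: n = 13 + 6 = 19.
Posterior mean = (α₀+S)/(β₀+n) = [n/(β₀+n)]·(S/n) + [β₀/(β₀+n)]·(α₀/β₀), so only n and β₀ enter the weight.
Weight on data w = n/(β₀+n) = 19/(5.2+19) = 19/24.2 = 0.7851.

0.7851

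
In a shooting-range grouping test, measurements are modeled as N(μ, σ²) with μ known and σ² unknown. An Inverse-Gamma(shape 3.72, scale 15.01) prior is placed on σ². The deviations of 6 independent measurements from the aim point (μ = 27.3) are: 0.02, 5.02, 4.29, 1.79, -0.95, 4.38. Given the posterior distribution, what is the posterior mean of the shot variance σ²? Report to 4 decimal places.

With known mean μ and an Inverse-Gamma(α, β) prior on σ², the Normal likelihood is conjugate: posterior is Inv-Gamma(α + n/2, β + Σ(xᵢ−μ)²/2).
Σ(xᵢ−μ)² = (0.02)² + (5.02)² + (4.29)² + (1.79)² + (-0.95)² + (4.38)² = 66.8959.
Posterior: Inv-Gamma(3.72 + 6/2, 15.01 + 66.8959/2) = Inv-Gamma(6.72, 48.45795).
E[σ²|data] = β/(α−1) = 48.45795/5.72 = 8.4717.

8.4717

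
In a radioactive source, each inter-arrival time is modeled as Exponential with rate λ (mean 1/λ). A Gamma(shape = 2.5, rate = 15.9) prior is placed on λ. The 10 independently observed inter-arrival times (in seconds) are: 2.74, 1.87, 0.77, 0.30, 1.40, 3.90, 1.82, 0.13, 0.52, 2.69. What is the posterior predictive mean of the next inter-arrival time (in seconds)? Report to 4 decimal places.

With a Gamma(shape α, rate β) prior on the exponential rate λ, the posterior after n observations with total T = Σxᵢ is Gamma(α+n, β+T).
Sum of observations T = 16.14 seconds; n = 10.
Posterior: Gamma(2.5+10, 15.9+16.14) = Gamma(12.5, 32.04).
The predictive distribution for the next observation is Lomax; its mean is β/(α−1) = 32.04/11.5 = 2.7861.

2.7861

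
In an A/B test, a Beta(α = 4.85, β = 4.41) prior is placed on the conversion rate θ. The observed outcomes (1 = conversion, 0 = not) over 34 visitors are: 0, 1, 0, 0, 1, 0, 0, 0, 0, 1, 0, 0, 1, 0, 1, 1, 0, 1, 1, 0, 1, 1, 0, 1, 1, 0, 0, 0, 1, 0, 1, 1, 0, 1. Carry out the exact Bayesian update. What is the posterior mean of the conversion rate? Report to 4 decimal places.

0.4820

The Beta prior is conjugate to a Binomial/Bernoulli likelihood; the update adds successes to α and failures to β.
Posterior: Beta(α+k, β+n−k) = Beta(4.85+16, 4.41+18) = Beta(20.85, 22.41).
Posterior mean = α/(α+β) = 20.85/43.26 = 0.4820.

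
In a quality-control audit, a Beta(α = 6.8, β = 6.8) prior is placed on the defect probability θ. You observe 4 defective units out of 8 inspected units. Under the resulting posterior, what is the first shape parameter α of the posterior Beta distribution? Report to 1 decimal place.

The Beta prior is conjugate to a Binomial/Bernoulli likelihood; the update adds successes to α and failures to β.
Posterior: Beta(α+k, β+n−k) = Beta(6.8+4, 6.8+4) = Beta(10.8, 10.8).
Posterior α = 10.8.

10.8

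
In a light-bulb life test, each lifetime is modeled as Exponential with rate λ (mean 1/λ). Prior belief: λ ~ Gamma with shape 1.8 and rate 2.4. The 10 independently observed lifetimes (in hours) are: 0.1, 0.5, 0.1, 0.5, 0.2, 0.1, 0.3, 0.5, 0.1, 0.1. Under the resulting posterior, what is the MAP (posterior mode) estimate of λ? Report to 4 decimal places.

With a Gamma(shape α, rate β) prior on the exponential rate λ, the posterior after n observations with total T = Σxᵢ is Gamma(α+n, β+T).
Sum of observations T = 2.5 hours; n = 10.
Posterior: Gamma(1.8+10, 2.4+2.5) = Gamma(11.8, 4.9).
Mode = (α−1)/β = 2.2041.

2.2041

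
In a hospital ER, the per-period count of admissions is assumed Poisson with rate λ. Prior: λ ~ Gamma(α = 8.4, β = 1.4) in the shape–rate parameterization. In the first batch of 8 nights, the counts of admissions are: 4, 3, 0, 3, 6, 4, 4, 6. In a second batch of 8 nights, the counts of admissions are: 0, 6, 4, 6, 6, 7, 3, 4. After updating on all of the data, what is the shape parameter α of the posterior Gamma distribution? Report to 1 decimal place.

With a Gamma(shape α, rate β) prior, the Poisson likelihood is conjugate: the posterior is Gamma(α + ΣXᵢ, β + n).
Batch 1: sum of counts S = 30 over n = 8 nights.
After batch 1: Gamma(α+S, β+n) = Gamma(8.4+30, 1.4+8) = Gamma(38.4, 9.4).
Batch 2: sum of counts S = 36 over n = 8 nights.
After batch 2: Gamma(α+S, β+n) = Gamma(38.4+36, 9.4+8) = Gamma(74.4, 17.4).
Posterior α = 74.4.

74.4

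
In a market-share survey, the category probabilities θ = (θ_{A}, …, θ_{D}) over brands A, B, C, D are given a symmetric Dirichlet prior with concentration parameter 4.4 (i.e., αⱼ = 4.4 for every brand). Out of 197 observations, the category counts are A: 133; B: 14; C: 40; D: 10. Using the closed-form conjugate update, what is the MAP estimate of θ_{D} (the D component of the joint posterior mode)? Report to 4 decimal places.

The Dirichlet prior is conjugate to the Multinomial likelihood: each posterior αⱼ = prior αⱼ + observed count nⱼ.
Posterior concentration: (137.4, 18.4, 44.4, 14.4), total = 214.6.
Joint mode component: (α_{D}−1)/(Σα−K) = 13.4/210.6 = 0.0636.

0.0636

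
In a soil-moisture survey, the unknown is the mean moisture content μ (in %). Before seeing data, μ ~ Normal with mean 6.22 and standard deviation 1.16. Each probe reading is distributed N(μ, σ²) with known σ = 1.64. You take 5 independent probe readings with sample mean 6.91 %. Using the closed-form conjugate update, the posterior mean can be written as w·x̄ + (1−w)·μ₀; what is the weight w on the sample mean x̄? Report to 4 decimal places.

For Normal data with known variance σ², a Normal(μ₀, σ₀²) prior on μ is conjugate. Posterior precision = 1/σ₀² + n/σ²; posterior mean is the precision-weighted average of μ₀ and x̄.
σ₀² = 1.16² = 1.3456, σ² = 1.64² = 2.6896. Prior precision 1/σ₀² = 1/1.3456; data precision n/σ² = 5/2.6896.
w = (n/σ²)/(1/σ₀² + n/σ²) = n·σ₀²/(σ² + n·σ₀²) = 5·1.3456/(2.6896 + 5·1.3456) = 6.728/9.4176 = 0.7144.

0.7144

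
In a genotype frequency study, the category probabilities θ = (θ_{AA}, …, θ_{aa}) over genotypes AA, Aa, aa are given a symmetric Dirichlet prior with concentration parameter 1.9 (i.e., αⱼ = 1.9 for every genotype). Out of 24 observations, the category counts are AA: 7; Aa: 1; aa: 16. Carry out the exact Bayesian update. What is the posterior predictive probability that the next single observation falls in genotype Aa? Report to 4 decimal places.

0.0976

The Dirichlet prior is conjugate to the Multinomial likelihood: each posterior αⱼ = prior αⱼ + observed count nⱼ.
Posterior concentration: (8.9, 2.9, 17.9), total = 29.7.
P(next = Aa | data) = α_{Aa}/Σα = 0.0976.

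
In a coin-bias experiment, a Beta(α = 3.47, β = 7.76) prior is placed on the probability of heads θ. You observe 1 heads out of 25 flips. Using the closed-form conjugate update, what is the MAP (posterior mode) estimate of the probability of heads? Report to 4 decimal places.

0.1014

The Beta prior is conjugate to a Binomial/Bernoulli likelihood; the update adds successes to α and failures to β.
Posterior: Beta(α+k, β+n−k) = Beta(3.47+1, 7.76+24) = Beta(4.47, 31.76).
Mode of Beta(a,b) for a,b>1 is (a−1)/(a+b−2) = 3.47/34.23 = 0.1014.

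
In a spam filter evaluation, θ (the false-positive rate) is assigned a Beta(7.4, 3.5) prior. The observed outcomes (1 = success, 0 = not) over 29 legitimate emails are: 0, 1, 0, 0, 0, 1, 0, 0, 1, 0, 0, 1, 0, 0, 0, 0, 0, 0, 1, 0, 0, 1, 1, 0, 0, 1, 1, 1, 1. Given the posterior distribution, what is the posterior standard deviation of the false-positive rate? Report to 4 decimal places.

The Beta prior is conjugate to a Binomial/Bernoulli likelihood; the update adds successes to α and failures to β.
Posterior: Beta(α+k, β+n−k) = Beta(7.4+11, 3.5+18) = Beta(18.4, 21.5).
Var = αβ/((α+β)²(α+β+1)) = 18.4·21.5/(39.9²·40.9) = 0.00607557; SD = √0.00607557 = 0.0779.

0.0779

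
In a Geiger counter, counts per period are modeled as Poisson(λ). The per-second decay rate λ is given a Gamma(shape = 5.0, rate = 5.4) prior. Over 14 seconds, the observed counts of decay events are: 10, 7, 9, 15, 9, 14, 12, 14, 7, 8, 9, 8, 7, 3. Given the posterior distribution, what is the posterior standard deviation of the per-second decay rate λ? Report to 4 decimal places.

With a Gamma(shape α, rate β) prior, the Poisson likelihood is conjugate: the posterior is Gamma(α + ΣXᵢ, β + n).
Sum of counts S = 132 over n = 14 seconds.
Posterior: Gamma(α+S, β+n) = Gamma(5.0+132, 5.4+14) = Gamma(137.0, 19.4).
SD = √α/β = √137.0/19.4 = 0.6033.

0.6033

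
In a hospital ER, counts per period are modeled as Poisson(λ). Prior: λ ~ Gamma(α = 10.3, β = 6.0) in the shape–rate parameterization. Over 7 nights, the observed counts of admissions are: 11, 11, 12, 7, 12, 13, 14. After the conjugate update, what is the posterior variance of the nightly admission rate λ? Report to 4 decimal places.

With a Gamma(shape α, rate β) prior, the Poisson likelihood is conjugate: the posterior is Gamma(α + ΣXᵢ, β + n).
Sum of counts S = 80 over n = 7 nights.
Posterior: Gamma(α+S, β+n) = Gamma(10.3+80, 6.0+7) = Gamma(90.3, 13.0).
Var = α/β² = 90.3/13.0² = 0.5343.

0.5343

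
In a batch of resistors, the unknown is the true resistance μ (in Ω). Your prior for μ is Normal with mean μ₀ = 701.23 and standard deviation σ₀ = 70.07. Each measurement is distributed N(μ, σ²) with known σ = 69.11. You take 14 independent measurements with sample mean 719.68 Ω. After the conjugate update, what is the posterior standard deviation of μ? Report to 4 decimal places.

For Normal data with known variance σ², a Normal(μ₀, σ₀²) prior on μ is conjugate. Posterior precision = 1/σ₀² + n/σ²; posterior mean is the precision-weighted average of μ₀ and x̄.
σ₀² = 70.07² = 4909.8049, σ² = 69.11² = 4776.1921; σ² + n·σ₀² = 4776.1921 + 14·4909.8049 = 73513.4607.
Posterior precision = 1/σ₀² + n/σ² = 1/4909.8049 + 14/4776.1921 = (σ² + n·σ₀²)/(σ₀²σ²) = 73513.4607/(4909.8049·4776.1921); posterior variance σₙ² = σ₀²σ²/(σ² + n·σ₀²) = 4909.8049·4776.1921/73513.4607 = 318.991531.
Posterior SD = √σₙ² = √(4909.8049·4776.1921/73513.4607) = 17.8603.

17.8603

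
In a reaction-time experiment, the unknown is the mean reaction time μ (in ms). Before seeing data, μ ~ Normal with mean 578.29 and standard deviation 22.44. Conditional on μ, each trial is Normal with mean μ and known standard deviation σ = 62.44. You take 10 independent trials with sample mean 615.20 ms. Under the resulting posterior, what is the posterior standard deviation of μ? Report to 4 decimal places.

For Normal data with known variance σ², a Normal(μ₀, σ₀²) prior on μ is conjugate. Posterior precision = 1/σ₀² + n/σ²; posterior mean is the precision-weighted average of μ₀ and x̄.
σ₀² = 22.44² = 503.5536, σ² = 62.44² = 3898.7536; σ² + n·σ₀² = 3898.7536 + 10·503.5536 = 8934.2896.
Posterior precision = 1/σ₀² + n/σ² = 1/503.5536 + 10/3898.7536 = (σ² + n·σ₀²)/(σ₀²σ²) = 8934.2896/(503.5536·3898.7536); posterior variance σₙ² = σ₀²σ²/(σ² + n·σ₀²) = 503.5536·3898.7536/8934.2896 = 219.741188.
Posterior SD = √σₙ² = √(503.5536·3898.7536/8934.2896) = 14.8237.

14.8237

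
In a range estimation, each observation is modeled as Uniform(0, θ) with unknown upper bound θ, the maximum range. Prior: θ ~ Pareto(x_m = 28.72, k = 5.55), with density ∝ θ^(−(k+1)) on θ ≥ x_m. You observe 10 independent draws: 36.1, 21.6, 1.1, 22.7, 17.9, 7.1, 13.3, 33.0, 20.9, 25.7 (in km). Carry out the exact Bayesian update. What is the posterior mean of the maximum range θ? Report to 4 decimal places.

A Pareto(scale x_m, shape k) prior on the upper bound θ of Uniform(0, θ) is conjugate: posterior is Pareto(max(x_m, max xᵢ), k + n).
Sample maximum = 36.1; prior scale x_m = 28.72 → posterior scale = max = 36.10.
Posterior shape = 5.55 + 10 = 15.55.
E[θ|data] = k·x_m/(k−1) = 15.55·36.10/14.55 = 38.5811.

38.5811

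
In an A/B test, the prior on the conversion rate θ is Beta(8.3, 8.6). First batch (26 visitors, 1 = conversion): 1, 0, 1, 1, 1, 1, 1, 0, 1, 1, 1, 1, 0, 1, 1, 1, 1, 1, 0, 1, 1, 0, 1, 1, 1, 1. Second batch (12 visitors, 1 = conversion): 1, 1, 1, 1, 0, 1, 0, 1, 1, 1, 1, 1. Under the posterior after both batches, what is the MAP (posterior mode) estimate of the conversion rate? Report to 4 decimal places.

The Beta prior is conjugate to a Binomial/Bernoulli likelihood; the update adds successes to α and failures to β.
After batch 1: Beta(8.3+21, 8.6+5) = Beta(29.3, 13.6).
After batch 2: Beta(29.3+10, 13.6+2) = Beta(39.3, 15.6).
Mode of Beta(a,b) for a,b>1 is (a−1)/(a+b−2) = 38.3/52.9 = 0.7240.

0.7240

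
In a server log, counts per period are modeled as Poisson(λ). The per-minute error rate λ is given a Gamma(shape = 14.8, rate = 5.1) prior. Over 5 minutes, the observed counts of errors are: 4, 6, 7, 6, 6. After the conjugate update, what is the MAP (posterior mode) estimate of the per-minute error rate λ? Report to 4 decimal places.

4.2376

With a Gamma(shape α, rate β) prior, the Poisson likelihood is conjugate: the posterior is Gamma(α + ΣXᵢ, β + n).
Sum of counts S = 29 over n = 5 minutes.
Posterior: Gamma(α+S, β+n) = Gamma(14.8+29, 5.1+5) = Gamma(43.8, 10.1).
Mode of Gamma(α,β) for α≥1 is (α−1)/β = 42.8/10.1 = 4.2376.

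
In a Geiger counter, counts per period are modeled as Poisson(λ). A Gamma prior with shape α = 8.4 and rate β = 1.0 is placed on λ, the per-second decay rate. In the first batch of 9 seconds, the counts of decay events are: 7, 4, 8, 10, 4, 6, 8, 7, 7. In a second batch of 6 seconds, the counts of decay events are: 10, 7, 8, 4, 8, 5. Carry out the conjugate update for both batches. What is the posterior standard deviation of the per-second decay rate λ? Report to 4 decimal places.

With a Gamma(shape α, rate β) prior, the Poisson likelihood is conjugate: the posterior is Gamma(α + ΣXᵢ, β + n).
Batch 1: sum of counts S = 61 over n = 9 seconds.
After batch 1: Gamma(α+S, β+n) = Gamma(8.4+61, 1.0+9) = Gamma(69.4, 10.0).
Batch 2: sum of counts S = 42 over n = 6 seconds.
After batch 2: Gamma(α+S, β+n) = Gamma(69.4+42, 10.0+6) = Gamma(111.4, 16.0).
SD = √α/β = √111.4/16.0 = 0.6597.

0.6597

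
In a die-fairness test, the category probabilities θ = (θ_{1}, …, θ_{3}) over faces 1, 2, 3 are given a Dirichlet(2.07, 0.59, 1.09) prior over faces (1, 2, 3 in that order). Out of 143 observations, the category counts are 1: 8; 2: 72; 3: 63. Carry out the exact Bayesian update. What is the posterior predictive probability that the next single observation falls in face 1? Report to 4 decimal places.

0.0686

The Dirichlet prior is conjugate to the Multinomial likelihood: each posterior αⱼ = prior αⱼ + observed count nⱼ.
Posterior concentration: (10.07, 72.59, 64.09), total = 146.75.
P(next = 1 | data) = α_{1}/Σα = 0.0686.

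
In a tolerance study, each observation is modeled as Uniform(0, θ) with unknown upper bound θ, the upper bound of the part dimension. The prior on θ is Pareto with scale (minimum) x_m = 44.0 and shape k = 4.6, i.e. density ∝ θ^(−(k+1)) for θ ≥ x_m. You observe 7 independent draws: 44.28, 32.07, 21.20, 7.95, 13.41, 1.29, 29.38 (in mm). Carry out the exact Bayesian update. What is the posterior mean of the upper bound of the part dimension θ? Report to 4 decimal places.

A Pareto(scale x_m, shape k) prior on the upper bound θ of Uniform(0, θ) is conjugate: posterior is Pareto(max(x_m, max xᵢ), k + n).
Sample maximum = 44.28; prior scale x_m = 44.0 → posterior scale = max = 44.28.
Posterior shape = 4.6 + 7 = 11.6.
E[θ|data] = k·x_m/(k−1) = 11.6·44.28/10.6 = 48.4574.

48.4574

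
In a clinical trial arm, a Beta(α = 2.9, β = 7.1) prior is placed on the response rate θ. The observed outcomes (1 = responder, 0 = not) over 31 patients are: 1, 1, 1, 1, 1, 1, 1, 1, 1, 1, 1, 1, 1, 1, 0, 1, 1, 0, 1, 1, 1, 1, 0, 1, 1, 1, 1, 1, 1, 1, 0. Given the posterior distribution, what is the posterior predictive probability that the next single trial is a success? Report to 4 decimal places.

0.7293

The Beta prior is conjugate to a Binomial/Bernoulli likelihood; the update adds successes to α and failures to β.
Posterior: Beta(α+k, β+n−k) = Beta(2.9+27, 7.1+4) = Beta(29.9, 11.1).
For a single future Bernoulli trial, P(success | data) = α/(α+β) = 0.7293.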